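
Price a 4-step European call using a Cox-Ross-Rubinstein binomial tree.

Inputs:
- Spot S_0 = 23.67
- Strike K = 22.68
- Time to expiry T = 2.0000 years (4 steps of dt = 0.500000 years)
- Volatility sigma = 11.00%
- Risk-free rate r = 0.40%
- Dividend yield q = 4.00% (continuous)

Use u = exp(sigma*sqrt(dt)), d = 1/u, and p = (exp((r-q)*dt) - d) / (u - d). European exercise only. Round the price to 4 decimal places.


Answer: Price = V(0,0) = 1.1023

Derivation:
dt = T/N = 0.500000
u = exp(sigma*sqrt(dt)) = 1.080887; d = 1/u = 0.925166
p = (exp((r-q)*dt) - d) / (u - d) = 0.366007
Discount per step: exp(-r*dt) = 0.998002
Stock lattice S(k, i) with i counting down-moves:
  k=0: S(0,0) = 23.6700
  k=1: S(1,0) = 25.5846; S(1,1) = 21.8987
  k=2: S(2,0) = 27.6540; S(2,1) = 23.6700; S(2,2) = 20.2599
  k=3: S(3,0) = 29.8909; S(3,1) = 25.5846; S(3,2) = 21.8987; S(3,3) = 18.7438
  k=4: S(4,0) = 32.3087; S(4,1) = 27.6540; S(4,2) = 23.6700; S(4,3) = 20.2599; S(4,4) = 17.3411
Terminal payoffs V(N, i) = max(S_T - K, 0):
  V(4,0) = 9.628663; V(4,1) = 4.974042; V(4,2) = 0.990000; V(4,3) = 0.000000; V(4,4) = 0.000000
Backward induction: V(k, i) = exp(-r*dt) * [p * V(k+1, i) + (1-p) * V(k+1, i+1)].
  V(3,0) = exp(-r*dt) * [p*9.628663 + (1-p)*4.974042] = 6.664323
  V(3,1) = exp(-r*dt) * [p*4.974042 + (1-p)*0.990000] = 2.443295
  V(3,2) = exp(-r*dt) * [p*0.990000 + (1-p)*0.000000] = 0.361623
  V(3,3) = exp(-r*dt) * [p*0.000000 + (1-p)*0.000000] = 0.000000
  V(2,0) = exp(-r*dt) * [p*6.664323 + (1-p)*2.443295] = 3.980251
  V(2,1) = exp(-r*dt) * [p*2.443295 + (1-p)*0.361623] = 1.121284
  V(2,2) = exp(-r*dt) * [p*0.361623 + (1-p)*0.000000] = 0.132092
  V(1,0) = exp(-r*dt) * [p*3.980251 + (1-p)*1.121284] = 2.163354
  V(1,1) = exp(-r*dt) * [p*1.121284 + (1-p)*0.132092] = 0.493155
  V(0,0) = exp(-r*dt) * [p*2.163354 + (1-p)*0.493155] = 1.102252


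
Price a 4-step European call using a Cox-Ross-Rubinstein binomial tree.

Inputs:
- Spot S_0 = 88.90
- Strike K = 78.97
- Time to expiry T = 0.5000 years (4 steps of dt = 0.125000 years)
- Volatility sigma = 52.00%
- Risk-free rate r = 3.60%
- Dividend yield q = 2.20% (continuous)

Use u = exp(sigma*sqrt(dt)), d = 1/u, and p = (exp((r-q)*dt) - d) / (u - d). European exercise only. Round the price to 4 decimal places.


Answer: Price = V(0,0) = 18.4034

Derivation:
dt = T/N = 0.125000
u = exp(sigma*sqrt(dt)) = 1.201833; d = 1/u = 0.832062
p = (exp((r-q)*dt) - d) / (u - d) = 0.458904
Discount per step: exp(-r*dt) = 0.995510
Stock lattice S(k, i) with i counting down-moves:
  k=0: S(0,0) = 88.9000
  k=1: S(1,0) = 106.8429; S(1,1) = 73.9704
  k=2: S(2,0) = 128.4074; S(2,1) = 88.9000; S(2,2) = 61.5480
  k=3: S(3,0) = 154.3242; S(3,1) = 106.8429; S(3,2) = 73.9704; S(3,3) = 51.2117
  k=4: S(4,0) = 185.4719; S(4,1) = 128.4074; S(4,2) = 88.9000; S(4,3) = 61.5480; S(4,4) = 42.6114
Terminal payoffs V(N, i) = max(S_T - K, 0):
  V(4,0) = 106.501864; V(4,1) = 49.437355; V(4,2) = 9.930000; V(4,3) = 0.000000; V(4,4) = 0.000000
Backward induction: V(k, i) = exp(-r*dt) * [p * V(k+1, i) + (1-p) * V(k+1, i+1)].
  V(3,0) = exp(-r*dt) * [p*106.501864 + (1-p)*49.437355] = 75.284935
  V(3,1) = exp(-r*dt) * [p*49.437355 + (1-p)*9.930000] = 27.934092
  V(3,2) = exp(-r*dt) * [p*9.930000 + (1-p)*0.000000] = 4.536456
  V(3,3) = exp(-r*dt) * [p*0.000000 + (1-p)*0.000000] = 0.000000
  V(2,0) = exp(-r*dt) * [p*75.284935 + (1-p)*27.934092] = 49.440594
  V(2,1) = exp(-r*dt) * [p*27.934092 + (1-p)*4.536456] = 15.205145
  V(2,2) = exp(-r*dt) * [p*4.536456 + (1-p)*0.000000] = 2.072450
  V(1,0) = exp(-r*dt) * [p*49.440594 + (1-p)*15.205145] = 30.777117
  V(1,1) = exp(-r*dt) * [p*15.205145 + (1-p)*2.072450] = 8.062731
  V(0,0) = exp(-r*dt) * [p*30.777117 + (1-p)*8.062731] = 18.403449


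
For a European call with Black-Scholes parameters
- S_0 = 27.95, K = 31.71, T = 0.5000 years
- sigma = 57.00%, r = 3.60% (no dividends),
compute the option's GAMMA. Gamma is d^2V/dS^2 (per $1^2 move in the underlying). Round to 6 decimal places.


Answer: Gamma = 0.035334

Derivation:
d1 = -0.0669639772; d2 = -0.4700148425
phi(d1) = 0.3980488190; exp(-qT) = 1.0000000000; exp(-rT) = 0.9821610324
Gamma = exp(-qT) * phi(d1) / (S * sigma * sqrt(T)) = 1.0000000000 * 0.3980488190 / (27.9500 * 0.5700 * 0.7071067812) = 0.035334


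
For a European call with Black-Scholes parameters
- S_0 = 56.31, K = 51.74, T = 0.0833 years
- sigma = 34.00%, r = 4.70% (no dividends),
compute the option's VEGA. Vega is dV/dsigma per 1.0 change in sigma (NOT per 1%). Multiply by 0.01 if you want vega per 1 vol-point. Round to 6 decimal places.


d1 = 0.9515019305; d2 = 0.8533720166
phi(d1) = 0.2536965287; exp(-qT) = 1.0000000000; exp(-rT) = 0.9960925540
Vega = S * exp(-qT) * phi(d1) * sqrt(T) = 56.3100 * 1.0000000000 * 0.2536965287 * 0.2886173938 = 4.123088

Answer: Vega = 4.123088


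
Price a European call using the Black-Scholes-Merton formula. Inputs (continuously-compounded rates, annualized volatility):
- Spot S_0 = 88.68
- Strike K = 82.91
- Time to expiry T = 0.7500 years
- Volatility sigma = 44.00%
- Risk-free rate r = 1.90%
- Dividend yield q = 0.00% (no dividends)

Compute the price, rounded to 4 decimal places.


d1 = (ln(S/K) + (r - q + 0.5*sigma^2) * T) / (sigma * sqrt(T)) = 0.40448295
d2 = d1 - sigma * sqrt(T) = 0.02343177
exp(-rT) = 0.98585105; exp(-qT) = 1.00000000
C = S_0 * exp(-qT) * N(d1) - K * exp(-rT) * N(d2)
N(d1) = 0.65707119; N(d2) = 0.50934707
C = 88.6800 * 1.00000000 * 0.65707119 - 82.9100 * 0.98585105 * 0.50934707 = 16.6366

Answer: Price = 16.6366


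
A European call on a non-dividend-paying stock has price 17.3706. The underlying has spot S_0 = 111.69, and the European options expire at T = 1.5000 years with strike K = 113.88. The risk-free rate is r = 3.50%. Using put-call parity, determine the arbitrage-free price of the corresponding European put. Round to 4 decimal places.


Put-call parity: C - P = S_0 * exp(-qT) - K * exp(-rT).
S_0 * exp(-qT) = 111.6900 * 1.00000000 = 111.69000000
K * exp(-rT) = 113.8800 * 0.94885432 = 108.05553008
P = C - S*exp(-qT) + K*exp(-rT)
P = 17.3706 - 111.69000000 + 108.05553008 = 13.7361

Answer: Put price = 13.7361


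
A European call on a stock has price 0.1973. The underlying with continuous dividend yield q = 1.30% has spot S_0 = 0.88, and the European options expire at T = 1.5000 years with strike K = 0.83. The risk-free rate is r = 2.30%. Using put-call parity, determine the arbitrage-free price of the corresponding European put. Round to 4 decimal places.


Answer: Put price = 0.1361

Derivation:
Put-call parity: C - P = S_0 * exp(-qT) - K * exp(-rT).
S_0 * exp(-qT) = 0.8800 * 0.98068890 = 0.86300623
K * exp(-rT) = 0.8300 * 0.96608834 = 0.80185332
P = C - S*exp(-qT) + K*exp(-rT)
P = 0.1973 - 0.86300623 + 0.80185332 = 0.1361


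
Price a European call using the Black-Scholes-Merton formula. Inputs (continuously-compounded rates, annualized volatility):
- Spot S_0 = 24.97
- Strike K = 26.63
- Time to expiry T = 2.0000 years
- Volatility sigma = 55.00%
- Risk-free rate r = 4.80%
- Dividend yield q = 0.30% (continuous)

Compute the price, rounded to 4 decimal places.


d1 = (ln(S/K) + (r - q + 0.5*sigma^2) * T) / (sigma * sqrt(T)) = 0.42186853
d2 = d1 - sigma * sqrt(T) = -0.35594893
exp(-rT) = 0.90846402; exp(-qT) = 0.99401796
C = S_0 * exp(-qT) * N(d1) - K * exp(-rT) * N(d2)
N(d1) = 0.66343951; N(d2) = 0.36093940
C = 24.9700 * 0.99401796 * 0.66343951 - 26.6300 * 0.90846402 * 0.36093940 = 7.7350

Answer: Price = 7.7350


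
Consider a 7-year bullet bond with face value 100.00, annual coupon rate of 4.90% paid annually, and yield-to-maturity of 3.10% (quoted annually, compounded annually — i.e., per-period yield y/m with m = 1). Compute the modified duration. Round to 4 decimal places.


Answer: Modified duration = 5.9611

Derivation:
Coupon per period c = face * coupon_rate / m = 4.900000
Periods per year m = 1; per-period yield y/m = 0.031000
Number of cashflows N = 7
Cashflows (t years, CF_t, discount factor 1/(1+y/m)^(m*t), PV):
  t = 1.0000: CF_t = 4.900000, DF = 0.969932, PV = 4.752667
  t = 2.0000: CF_t = 4.900000, DF = 0.940768, PV = 4.609765
  t = 3.0000: CF_t = 4.900000, DF = 0.912481, PV = 4.471159
  t = 4.0000: CF_t = 4.900000, DF = 0.885045, PV = 4.336720
  t = 5.0000: CF_t = 4.900000, DF = 0.858434, PV = 4.206324
  t = 6.0000: CF_t = 4.900000, DF = 0.832622, PV = 4.079849
  t = 7.0000: CF_t = 104.900000, DF = 0.807587, PV = 84.715881
Price P = sum_t PV_t = 111.172365
First compute Macaulay numerator sum_t t * PV_t:
  t * PV_t at t = 1.0000: 4.752667
  t * PV_t at t = 2.0000: 9.219529
  t * PV_t at t = 3.0000: 13.413476
  t * PV_t at t = 4.0000: 17.346881
  t * PV_t at t = 5.0000: 21.031622
  t * PV_t at t = 6.0000: 24.479094
  t * PV_t at t = 7.0000: 593.011166
Macaulay duration D = 683.254436 / 111.172365 = 6.145902
Modified duration = D / (1 + y/m) = 6.145902 / (1 + 0.031000) = 5.961107


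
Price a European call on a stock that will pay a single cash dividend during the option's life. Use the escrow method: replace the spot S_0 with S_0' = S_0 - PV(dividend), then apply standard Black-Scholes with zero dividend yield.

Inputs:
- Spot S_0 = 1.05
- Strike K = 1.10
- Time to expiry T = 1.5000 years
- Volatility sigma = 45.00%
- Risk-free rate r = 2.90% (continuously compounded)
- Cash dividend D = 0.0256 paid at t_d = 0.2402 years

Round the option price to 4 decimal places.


PV(D) = D * exp(-r * t_d) = 0.0256 * 0.99305840 = 0.02542230
S_0' = S_0 - PV(D) = 1.0500 - 0.02542230 = 1.02457770
d1 = (ln(S_0'/K) + (r + sigma^2/2)*T) / (sigma*sqrt(T)) = 0.22561679
d2 = d1 - sigma*sqrt(T) = -0.32551840
exp(-rT) = 0.95743255
N(d1) = 0.58925026; N(d2) = 0.37239438
C = S_0' * N(d1) - K * exp(-rT) * N(d2) = 1.02457770 * 0.58925026 - 1.1000 * 0.95743255 * 0.37239438 = 0.2115

Answer: Price = 0.2115


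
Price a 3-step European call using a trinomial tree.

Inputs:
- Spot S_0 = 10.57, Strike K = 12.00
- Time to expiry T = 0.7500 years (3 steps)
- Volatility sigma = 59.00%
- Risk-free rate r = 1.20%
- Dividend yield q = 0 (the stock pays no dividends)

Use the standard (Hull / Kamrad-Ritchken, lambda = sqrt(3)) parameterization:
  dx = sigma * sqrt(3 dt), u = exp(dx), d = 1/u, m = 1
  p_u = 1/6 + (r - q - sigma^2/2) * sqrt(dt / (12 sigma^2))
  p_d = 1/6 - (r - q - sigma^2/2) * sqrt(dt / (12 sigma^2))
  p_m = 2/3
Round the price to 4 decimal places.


Answer: Price = V(0,0) = 1.6292

Derivation:
dt = T/N = 0.250000; dx = sigma*sqrt(3*dt) = 0.510955
u = exp(dx) = 1.666882; d = 1/u = 0.599922
p_u = 0.127023, p_m = 0.666667, p_d = 0.206311
Discount per step: exp(-r*dt) = 0.997004
Stock lattice S(k, j) with j the centered position index:
  k=0: S(0,+0) = 10.5700
  k=1: S(1,-1) = 6.3412; S(1,+0) = 10.5700; S(1,+1) = 17.6189
  k=2: S(2,-2) = 3.8042; S(2,-1) = 6.3412; S(2,+0) = 10.5700; S(2,+1) = 17.6189; S(2,+2) = 29.3687
  k=3: S(3,-3) = 2.2822; S(3,-2) = 3.8042; S(3,-1) = 6.3412; S(3,+0) = 10.5700; S(3,+1) = 17.6189; S(3,+2) = 29.3687; S(3,+3) = 48.9542
Terminal payoffs V(N, j) = max(S_T - K, 0):
  V(3,-3) = 0.000000; V(3,-2) = 0.000000; V(3,-1) = 0.000000; V(3,+0) = 0.000000; V(3,+1) = 5.618946; V(3,+2) = 17.368709; V(3,+3) = 36.954180
Backward induction: V(k, j) = exp(-r*dt) * [p_u * V(k+1, j+1) + p_m * V(k+1, j) + p_d * V(k+1, j-1)]
  V(2,-2) = exp(-r*dt) * [p_u*0.000000 + p_m*0.000000 + p_d*0.000000] = 0.000000
  V(2,-1) = exp(-r*dt) * [p_u*0.000000 + p_m*0.000000 + p_d*0.000000] = 0.000000
  V(2,+0) = exp(-r*dt) * [p_u*5.618946 + p_m*0.000000 + p_d*0.000000] = 0.711596
  V(2,+1) = exp(-r*dt) * [p_u*17.368709 + p_m*5.618946 + p_d*0.000000] = 5.934355
  V(2,+2) = exp(-r*dt) * [p_u*36.954180 + p_m*17.368709 + p_d*5.618946] = 17.380190
  V(1,-1) = exp(-r*dt) * [p_u*0.711596 + p_m*0.000000 + p_d*0.000000] = 0.090118
  V(1,+0) = exp(-r*dt) * [p_u*5.934355 + p_m*0.711596 + p_d*0.000000] = 1.224517
  V(1,+1) = exp(-r*dt) * [p_u*17.380190 + p_m*5.934355 + p_d*0.711596] = 6.291823
  V(0,+0) = exp(-r*dt) * [p_u*6.291823 + p_m*1.224517 + p_d*0.090118] = 1.629246


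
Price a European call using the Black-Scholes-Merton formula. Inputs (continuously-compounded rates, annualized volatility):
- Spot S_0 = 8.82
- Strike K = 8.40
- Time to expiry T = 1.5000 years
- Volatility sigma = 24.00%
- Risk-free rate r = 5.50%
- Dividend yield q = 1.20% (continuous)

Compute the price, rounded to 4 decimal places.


d1 = (ln(S/K) + (r - q + 0.5*sigma^2) * T) / (sigma * sqrt(T)) = 0.53239035
d2 = d1 - sigma * sqrt(T) = 0.23845158
exp(-rT) = 0.92081144; exp(-qT) = 0.98216103
C = S_0 * exp(-qT) * N(d1) - K * exp(-rT) * N(d2)
N(d1) = 0.70277217; N(d2) = 0.59423457
C = 8.8200 * 0.98216103 * 0.70277217 - 8.4000 * 0.92081144 * 0.59423457 = 1.4916

Answer: Price = 1.4916


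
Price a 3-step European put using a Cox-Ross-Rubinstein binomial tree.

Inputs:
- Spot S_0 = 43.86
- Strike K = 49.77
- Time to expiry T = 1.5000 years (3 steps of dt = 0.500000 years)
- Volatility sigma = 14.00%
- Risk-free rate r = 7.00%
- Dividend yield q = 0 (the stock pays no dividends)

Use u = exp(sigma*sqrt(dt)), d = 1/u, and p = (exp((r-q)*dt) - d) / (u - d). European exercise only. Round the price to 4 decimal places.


dt = T/N = 0.500000
u = exp(sigma*sqrt(dt)) = 1.104061; d = 1/u = 0.905747
p = (exp((r-q)*dt) - d) / (u - d) = 0.654885
Discount per step: exp(-r*dt) = 0.965605
Stock lattice S(k, i) with i counting down-moves:
  k=0: S(0,0) = 43.8600
  k=1: S(1,0) = 48.4241; S(1,1) = 39.7261
  k=2: S(2,0) = 53.4632; S(2,1) = 43.8600; S(2,2) = 35.9818
  k=3: S(3,0) = 59.0266; S(3,1) = 48.4241; S(3,2) = 39.7261; S(3,3) = 32.5904
Terminal payoffs V(N, i) = max(K - S_T, 0):
  V(3,0) = 0.000000; V(3,1) = 1.345897; V(3,2) = 10.043924; V(3,3) = 17.179596
Backward induction: V(k, i) = exp(-r*dt) * [p * V(k+1, i) + (1-p) * V(k+1, i+1)].
  V(2,0) = exp(-r*dt) * [p*0.000000 + (1-p)*1.345897] = 0.448514
  V(2,1) = exp(-r*dt) * [p*1.345897 + (1-p)*10.043924] = 4.198182
  V(2,2) = exp(-r*dt) * [p*10.043924 + (1-p)*17.179596] = 12.076396
  V(1,0) = exp(-r*dt) * [p*0.448514 + (1-p)*4.198182] = 1.682646
  V(1,1) = exp(-r*dt) * [p*4.198182 + (1-p)*12.076396] = 6.679165
  V(0,0) = exp(-r*dt) * [p*1.682646 + (1-p)*6.679165] = 3.289838

Answer: Price = V(0,0) = 3.2898


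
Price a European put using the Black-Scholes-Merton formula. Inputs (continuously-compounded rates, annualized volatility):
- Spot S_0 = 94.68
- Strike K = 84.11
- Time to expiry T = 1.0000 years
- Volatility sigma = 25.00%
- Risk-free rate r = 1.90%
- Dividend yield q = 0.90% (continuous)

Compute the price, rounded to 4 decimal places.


Answer: Price = 4.2434

Derivation:
d1 = (ln(S/K) + (r - q + 0.5*sigma^2) * T) / (sigma * sqrt(T)) = 0.63850927
d2 = d1 - sigma * sqrt(T) = 0.38850927
exp(-rT) = 0.98117936; exp(-qT) = 0.99104038
P = K * exp(-rT) * N(-d2) - S_0 * exp(-qT) * N(-d1)
N(-d1) = 0.26157111; N(-d2) = 0.34881960
P = 84.1100 * 0.98117936 * 0.34881960 - 94.6800 * 0.99104038 * 0.26157111 = 4.2434


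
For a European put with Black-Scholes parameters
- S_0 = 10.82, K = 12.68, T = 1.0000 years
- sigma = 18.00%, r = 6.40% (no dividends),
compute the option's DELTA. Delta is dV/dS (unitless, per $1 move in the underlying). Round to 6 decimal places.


d1 = -0.4357204199; d2 = -0.6157204199
phi(d1) = 0.3628141079; exp(-qT) = 1.0000000000; exp(-rT) = 0.9380049995
N(-d1) = 0.6684802058
Delta = -exp(-qT) * N(-d1) = -1.0000000000 * 0.6684802058 = -0.668480

Answer: Delta = -0.668480


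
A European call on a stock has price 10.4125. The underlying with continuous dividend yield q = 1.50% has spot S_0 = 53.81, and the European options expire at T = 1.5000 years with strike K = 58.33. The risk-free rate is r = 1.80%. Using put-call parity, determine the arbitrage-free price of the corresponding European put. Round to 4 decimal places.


Put-call parity: C - P = S_0 * exp(-qT) - K * exp(-rT).
S_0 * exp(-qT) = 53.8100 * 0.97775124 = 52.61279407
K * exp(-rT) = 58.3300 * 0.97336124 = 56.77616122
P = C - S*exp(-qT) + K*exp(-rT)
P = 10.4125 - 52.61279407 + 56.77616122 = 14.5759

Answer: Put price = 14.5759


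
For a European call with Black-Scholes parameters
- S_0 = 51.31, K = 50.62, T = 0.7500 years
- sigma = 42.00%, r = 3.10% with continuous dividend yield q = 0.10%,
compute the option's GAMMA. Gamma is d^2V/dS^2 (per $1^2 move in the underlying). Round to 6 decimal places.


Answer: Gamma = 0.020533

Derivation:
d1 = 0.2809466410; d2 = -0.0827840286
phi(d1) = 0.3835044553; exp(-qT) = 0.9992502812; exp(-rT) = 0.9770181987
Gamma = exp(-qT) * phi(d1) / (S * sigma * sqrt(T)) = 0.9992502812 * 0.3835044553 / (51.3100 * 0.4200 * 0.8660254038) = 0.020533


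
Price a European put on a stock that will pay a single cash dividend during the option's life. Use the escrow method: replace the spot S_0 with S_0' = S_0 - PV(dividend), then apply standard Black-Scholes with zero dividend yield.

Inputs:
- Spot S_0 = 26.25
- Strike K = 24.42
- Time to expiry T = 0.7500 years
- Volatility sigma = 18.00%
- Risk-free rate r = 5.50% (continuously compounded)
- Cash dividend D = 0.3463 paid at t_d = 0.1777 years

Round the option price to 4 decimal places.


Answer: Price = 0.6019

Derivation:
PV(D) = D * exp(-r * t_d) = 0.3463 * 0.99027411 = 0.34293192
S_0' = S_0 - PV(D) = 26.2500 - 0.34293192 = 25.90706808
d1 = (ln(S_0'/K) + (r + sigma^2/2)*T) / (sigma*sqrt(T)) = 0.72177355
d2 = d1 - sigma*sqrt(T) = 0.56588898
exp(-rT) = 0.95958920
N(-d1) = 0.23521686; N(-d2) = 0.28573463
P = K * exp(-rT) * N(-d2) - S_0' * N(-d1) = 24.4200 * 0.95958920 * 0.28573463 - 25.90706808 * 0.23521686 = 0.6019


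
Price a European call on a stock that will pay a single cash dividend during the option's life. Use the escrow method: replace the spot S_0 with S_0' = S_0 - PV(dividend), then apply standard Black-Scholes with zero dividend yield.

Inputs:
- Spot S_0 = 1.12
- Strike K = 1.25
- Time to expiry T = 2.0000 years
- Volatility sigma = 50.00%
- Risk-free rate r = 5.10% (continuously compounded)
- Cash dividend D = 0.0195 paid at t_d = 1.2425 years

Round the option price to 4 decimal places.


Answer: Price = 0.2948

Derivation:
PV(D) = D * exp(-r * t_d) = 0.0195 * 0.93859848 = 0.01830267
S_0' = S_0 - PV(D) = 1.1200 - 0.01830267 = 1.10169733
d1 = (ln(S_0'/K) + (r + sigma^2/2)*T) / (sigma*sqrt(T)) = 0.31919997
d2 = d1 - sigma*sqrt(T) = -0.38790681
exp(-rT) = 0.90302955
N(d1) = 0.62521256; N(d2) = 0.34904250
C = S_0' * N(d1) - K * exp(-rT) * N(d2) = 1.10169733 * 0.62521256 - 1.2500 * 0.90302955 * 0.34904250 = 0.2948


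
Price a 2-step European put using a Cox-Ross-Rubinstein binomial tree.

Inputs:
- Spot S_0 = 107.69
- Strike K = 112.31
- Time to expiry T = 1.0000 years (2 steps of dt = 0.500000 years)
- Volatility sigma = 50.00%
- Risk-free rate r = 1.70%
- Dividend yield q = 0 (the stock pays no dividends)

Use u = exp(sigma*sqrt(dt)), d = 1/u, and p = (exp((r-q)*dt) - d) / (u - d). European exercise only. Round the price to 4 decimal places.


Answer: Price = V(0,0) = 21.5097

Derivation:
dt = T/N = 0.500000
u = exp(sigma*sqrt(dt)) = 1.424119; d = 1/u = 0.702189
p = (exp((r-q)*dt) - d) / (u - d) = 0.424345
Discount per step: exp(-r*dt) = 0.991536
Stock lattice S(k, i) with i counting down-moves:
  k=0: S(0,0) = 107.6900
  k=1: S(1,0) = 153.3634; S(1,1) = 75.6187
  k=2: S(2,0) = 218.4077; S(2,1) = 107.6900; S(2,2) = 53.0986
Terminal payoffs V(N, i) = max(K - S_T, 0):
  V(2,0) = 0.000000; V(2,1) = 4.620000; V(2,2) = 59.211433
Backward induction: V(k, i) = exp(-r*dt) * [p * V(k+1, i) + (1-p) * V(k+1, i+1)].
  V(1,0) = exp(-r*dt) * [p*0.000000 + (1-p)*4.620000] = 2.637015
  V(1,1) = exp(-r*dt) * [p*4.620000 + (1-p)*59.211433] = 35.740731
  V(0,0) = exp(-r*dt) * [p*2.637015 + (1-p)*35.740731] = 21.509717


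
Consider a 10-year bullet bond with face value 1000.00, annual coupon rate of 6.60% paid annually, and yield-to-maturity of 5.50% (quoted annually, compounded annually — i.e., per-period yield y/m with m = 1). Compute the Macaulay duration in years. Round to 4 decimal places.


Answer: Macaulay duration = 7.7308 years

Derivation:
Coupon per period c = face * coupon_rate / m = 66.000000
Periods per year m = 1; per-period yield y/m = 0.055000
Number of cashflows N = 10
Cashflows (t years, CF_t, discount factor 1/(1+y/m)^(m*t), PV):
  t = 1.0000: CF_t = 66.000000, DF = 0.947867, PV = 62.559242
  t = 2.0000: CF_t = 66.000000, DF = 0.898452, PV = 59.297859
  t = 3.0000: CF_t = 66.000000, DF = 0.851614, PV = 56.206502
  t = 4.0000: CF_t = 66.000000, DF = 0.807217, PV = 53.276305
  t = 5.0000: CF_t = 66.000000, DF = 0.765134, PV = 50.498867
  t = 6.0000: CF_t = 66.000000, DF = 0.725246, PV = 47.866225
  t = 7.0000: CF_t = 66.000000, DF = 0.687437, PV = 45.370829
  t = 8.0000: CF_t = 66.000000, DF = 0.651599, PV = 43.005525
  t = 9.0000: CF_t = 66.000000, DF = 0.617629, PV = 40.763531
  t = 10.0000: CF_t = 1066.000000, DF = 0.585431, PV = 624.068998
Price P = sum_t PV_t = 1082.913884
Macaulay numerator sum_t t * PV_t:
  t * PV_t at t = 1.0000: 62.559242
  t * PV_t at t = 2.0000: 118.595719
  t * PV_t at t = 3.0000: 168.619506
  t * PV_t at t = 4.0000: 213.105220
  t * PV_t at t = 5.0000: 252.494337
  t * PV_t at t = 6.0000: 287.197350
  t * PV_t at t = 7.0000: 317.595806
  t * PV_t at t = 8.0000: 344.044204
  t * PV_t at t = 9.0000: 366.871781
  t * PV_t at t = 10.0000: 6240.689977
Macaulay duration D = (sum_t t * PV_t) / P = 8371.773140 / 1082.913884 = 7.730784


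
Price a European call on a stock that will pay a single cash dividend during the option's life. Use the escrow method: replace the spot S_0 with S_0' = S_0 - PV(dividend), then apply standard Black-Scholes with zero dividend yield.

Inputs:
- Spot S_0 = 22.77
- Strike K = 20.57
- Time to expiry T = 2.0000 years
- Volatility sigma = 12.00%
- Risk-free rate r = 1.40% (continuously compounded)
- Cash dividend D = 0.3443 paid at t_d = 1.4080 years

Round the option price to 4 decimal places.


PV(D) = D * exp(-r * t_d) = 0.3443 * 0.98048101 = 0.33757961
S_0' = S_0 - PV(D) = 22.7700 - 0.33757961 = 22.43242039
d1 = (ln(S_0'/K) + (r + sigma^2/2)*T) / (sigma*sqrt(T)) = 0.76057317
d2 = d1 - sigma*sqrt(T) = 0.59086755
exp(-rT) = 0.97238837
N(d1) = 0.77654398; N(d2) = 0.72269541
C = S_0' * N(d1) - K * exp(-rT) * N(d2) = 22.43242039 * 0.77654398 - 20.5700 * 0.97238837 * 0.72269541 = 2.9644

Answer: Price = 2.9644


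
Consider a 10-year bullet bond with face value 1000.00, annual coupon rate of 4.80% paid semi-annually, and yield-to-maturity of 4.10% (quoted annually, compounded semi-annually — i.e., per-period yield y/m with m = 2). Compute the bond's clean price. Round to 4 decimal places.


Answer: Price = 1056.9548

Derivation:
Coupon per period c = face * coupon_rate / m = 24.000000
Periods per year m = 2; per-period yield y/m = 0.020500
Number of cashflows N = 20
Cashflows (t years, CF_t, discount factor 1/(1+y/m)^(m*t), PV):
  t = 0.5000: CF_t = 24.000000, DF = 0.979912, PV = 23.517883
  t = 1.0000: CF_t = 24.000000, DF = 0.960227, PV = 23.045452
  t = 1.5000: CF_t = 24.000000, DF = 0.940938, PV = 22.582510
  t = 2.0000: CF_t = 24.000000, DF = 0.922036, PV = 22.128868
  t = 2.5000: CF_t = 24.000000, DF = 0.903514, PV = 21.684339
  t = 3.0000: CF_t = 24.000000, DF = 0.885364, PV = 21.248740
  t = 3.5000: CF_t = 24.000000, DF = 0.867579, PV = 20.821891
  t = 4.0000: CF_t = 24.000000, DF = 0.850151, PV = 20.403617
  t = 4.5000: CF_t = 24.000000, DF = 0.833073, PV = 19.993746
  t = 5.0000: CF_t = 24.000000, DF = 0.816338, PV = 19.592107
  t = 5.5000: CF_t = 24.000000, DF = 0.799939, PV = 19.198537
  t = 6.0000: CF_t = 24.000000, DF = 0.783870, PV = 18.812873
  t = 6.5000: CF_t = 24.000000, DF = 0.768123, PV = 18.434957
  t = 7.0000: CF_t = 24.000000, DF = 0.752693, PV = 18.064632
  t = 7.5000: CF_t = 24.000000, DF = 0.737573, PV = 17.701746
  t = 8.0000: CF_t = 24.000000, DF = 0.722756, PV = 17.346150
  t = 8.5000: CF_t = 24.000000, DF = 0.708237, PV = 16.997697
  t = 9.0000: CF_t = 24.000000, DF = 0.694010, PV = 16.656244
  t = 9.5000: CF_t = 24.000000, DF = 0.680069, PV = 16.321650
  t = 10.0000: CF_t = 1024.000000, DF = 0.666407, PV = 682.401190
Price P = sum_t PV_t = 1056.954832


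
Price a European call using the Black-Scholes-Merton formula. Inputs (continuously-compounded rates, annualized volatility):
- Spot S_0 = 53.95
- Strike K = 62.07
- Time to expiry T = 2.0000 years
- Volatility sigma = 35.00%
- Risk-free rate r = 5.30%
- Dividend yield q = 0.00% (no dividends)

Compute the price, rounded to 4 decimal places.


Answer: Price = 9.8155

Derivation:
d1 = (ln(S/K) + (r - q + 0.5*sigma^2) * T) / (sigma * sqrt(T)) = 0.17838266
d2 = d1 - sigma * sqrt(T) = -0.31659209
exp(-rT) = 0.89942465; exp(-qT) = 1.00000000
C = S_0 * exp(-qT) * N(d1) - K * exp(-rT) * N(d2)
N(d1) = 0.57078877; N(d2) = 0.37577657
C = 53.9500 * 1.00000000 * 0.57078877 - 62.0700 * 0.89942465 * 0.37577657 = 9.8155


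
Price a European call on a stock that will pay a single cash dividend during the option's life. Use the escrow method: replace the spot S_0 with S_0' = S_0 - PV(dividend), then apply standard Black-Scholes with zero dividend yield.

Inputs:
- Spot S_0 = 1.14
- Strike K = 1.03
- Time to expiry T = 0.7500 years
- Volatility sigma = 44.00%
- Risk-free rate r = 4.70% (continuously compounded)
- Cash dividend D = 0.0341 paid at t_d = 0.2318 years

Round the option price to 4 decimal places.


Answer: Price = 0.2208

Derivation:
PV(D) = D * exp(-r * t_d) = 0.0341 * 0.98916453 = 0.03373051
S_0' = S_0 - PV(D) = 1.1400 - 0.03373051 = 1.10626949
d1 = (ln(S_0'/K) + (r + sigma^2/2)*T) / (sigma*sqrt(T)) = 0.47050040
d2 = d1 - sigma*sqrt(T) = 0.08944923
exp(-rT) = 0.96536405
N(d1) = 0.68100123; N(d2) = 0.53563755
C = S_0' * N(d1) - K * exp(-rT) * N(d2) = 1.10626949 * 0.68100123 - 1.0300 * 0.96536405 * 0.53563755 = 0.2208


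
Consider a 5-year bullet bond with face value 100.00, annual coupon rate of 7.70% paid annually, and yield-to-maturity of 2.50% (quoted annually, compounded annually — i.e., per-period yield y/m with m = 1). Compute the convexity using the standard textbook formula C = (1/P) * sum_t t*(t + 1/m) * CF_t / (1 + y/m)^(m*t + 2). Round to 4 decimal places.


Coupon per period c = face * coupon_rate / m = 7.700000
Periods per year m = 1; per-period yield y/m = 0.025000
Number of cashflows N = 5
Cashflows (t years, CF_t, discount factor 1/(1+y/m)^(m*t), PV):
  t = 1.0000: CF_t = 7.700000, DF = 0.975610, PV = 7.512195
  t = 2.0000: CF_t = 7.700000, DF = 0.951814, PV = 7.328971
  t = 3.0000: CF_t = 7.700000, DF = 0.928599, PV = 7.150215
  t = 4.0000: CF_t = 7.700000, DF = 0.905951, PV = 6.975820
  t = 5.0000: CF_t = 107.700000, DF = 0.883854, PV = 95.191107
Price P = sum_t PV_t = 124.158308
Convexity numerator sum_t t*(t + 1/m) * CF_t / (1+y/m)^(m*t + 2):
  t = 1.0000: term = 14.300431
  t = 2.0000: term = 41.854920
  t = 3.0000: term = 81.668136
  t = 4.0000: term = 132.793717
  t = 5.0000: term = 2718.127975
Convexity = (1/P) * sum = 2988.745179 / 124.158308 = 24.072051

Answer: Convexity = 24.0721


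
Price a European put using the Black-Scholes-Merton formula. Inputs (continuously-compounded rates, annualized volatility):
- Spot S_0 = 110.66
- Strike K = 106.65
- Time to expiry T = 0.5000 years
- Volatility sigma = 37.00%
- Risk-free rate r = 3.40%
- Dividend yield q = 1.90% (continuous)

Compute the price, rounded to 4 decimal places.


d1 = (ln(S/K) + (r - q + 0.5*sigma^2) * T) / (sigma * sqrt(T)) = 0.30055858
d2 = d1 - sigma * sqrt(T) = 0.03892907
exp(-rT) = 0.98314368; exp(-qT) = 0.99054498
P = K * exp(-rT) * N(-d2) - S_0 * exp(-qT) * N(-d1)
N(-d1) = 0.38187556; N(-d2) = 0.48447347
P = 106.6500 * 0.98314368 * 0.48447347 - 110.6600 * 0.99054498 * 0.38187556 = 8.9393

Answer: Price = 8.9393


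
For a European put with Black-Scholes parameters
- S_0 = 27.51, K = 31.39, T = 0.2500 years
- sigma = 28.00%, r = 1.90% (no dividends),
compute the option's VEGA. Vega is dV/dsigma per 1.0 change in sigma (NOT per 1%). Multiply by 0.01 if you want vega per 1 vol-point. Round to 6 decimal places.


d1 = -0.8384985423; d2 = -0.9784985423
phi(d1) = 0.2806972940; exp(-qT) = 1.0000000000; exp(-rT) = 0.9952612634
Vega = S * exp(-qT) * phi(d1) * sqrt(T) = 27.5100 * 1.0000000000 * 0.2806972940 * 0.5000000000 = 3.860991

Answer: Vega = 3.860991


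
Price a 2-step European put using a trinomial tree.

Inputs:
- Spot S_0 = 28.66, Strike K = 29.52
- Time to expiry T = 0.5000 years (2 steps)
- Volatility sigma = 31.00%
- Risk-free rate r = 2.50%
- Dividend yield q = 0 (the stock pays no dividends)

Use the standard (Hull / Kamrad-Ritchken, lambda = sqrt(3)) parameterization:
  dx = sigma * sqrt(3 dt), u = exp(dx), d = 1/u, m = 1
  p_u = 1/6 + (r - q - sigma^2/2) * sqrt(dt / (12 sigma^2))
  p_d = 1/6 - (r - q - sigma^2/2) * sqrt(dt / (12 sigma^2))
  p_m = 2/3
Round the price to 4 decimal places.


dt = T/N = 0.250000; dx = sigma*sqrt(3*dt) = 0.268468
u = exp(dx) = 1.307959; d = 1/u = 0.764550
p_u = 0.155934, p_m = 0.666667, p_d = 0.177399
Discount per step: exp(-r*dt) = 0.993769
Stock lattice S(k, j) with j the centered position index:
  k=0: S(0,+0) = 28.6600
  k=1: S(1,-1) = 21.9120; S(1,+0) = 28.6600; S(1,+1) = 37.4861
  k=2: S(2,-2) = 16.7528; S(2,-1) = 21.9120; S(2,+0) = 28.6600; S(2,+1) = 37.4861; S(2,+2) = 49.0303
Terminal payoffs V(N, j) = max(K - S_T, 0):
  V(2,-2) = 12.767179; V(2,-1) = 7.607997; V(2,+0) = 0.860000; V(2,+1) = 0.000000; V(2,+2) = 0.000000
Backward induction: V(k, j) = exp(-r*dt) * [p_u * V(k+1, j+1) + p_m * V(k+1, j) + p_d * V(k+1, j-1)]
  V(1,-1) = exp(-r*dt) * [p_u*0.860000 + p_m*7.607997 + p_d*12.767179] = 7.424437
  V(1,+0) = exp(-r*dt) * [p_u*0.000000 + p_m*0.860000 + p_d*7.607997] = 1.911002
  V(1,+1) = exp(-r*dt) * [p_u*0.000000 + p_m*0.000000 + p_d*0.860000] = 0.151612
  V(0,+0) = exp(-r*dt) * [p_u*0.151612 + p_m*1.911002 + p_d*7.424437] = 2.598439

Answer: Price = V(0,0) = 2.5984


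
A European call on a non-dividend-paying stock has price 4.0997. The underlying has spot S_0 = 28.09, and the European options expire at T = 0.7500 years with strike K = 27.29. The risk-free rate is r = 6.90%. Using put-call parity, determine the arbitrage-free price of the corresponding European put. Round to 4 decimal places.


Put-call parity: C - P = S_0 * exp(-qT) - K * exp(-rT).
S_0 * exp(-qT) = 28.0900 * 1.00000000 = 28.09000000
K * exp(-rT) = 27.2900 * 0.94956623 = 25.91366238
P = C - S*exp(-qT) + K*exp(-rT)
P = 4.0997 - 28.09000000 + 25.91366238 = 1.9234

Answer: Put price = 1.9234


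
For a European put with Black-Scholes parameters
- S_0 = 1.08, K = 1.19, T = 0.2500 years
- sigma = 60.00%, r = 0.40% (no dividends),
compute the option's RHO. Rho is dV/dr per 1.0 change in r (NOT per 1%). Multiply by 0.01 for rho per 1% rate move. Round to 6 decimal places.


d1 = -0.1699742200; d2 = -0.4699742200
phi(d1) = 0.3932207378; exp(-qT) = 1.0000000000; exp(-rT) = 0.9990004998
N(-d2) = 0.6808132819
Rho = -K*T*exp(-rT)*N(-d2) = -1.1900 * 0.2500 * 0.9990004998 * 0.6808132819 = -0.202340

Answer: Rho = -0.202340


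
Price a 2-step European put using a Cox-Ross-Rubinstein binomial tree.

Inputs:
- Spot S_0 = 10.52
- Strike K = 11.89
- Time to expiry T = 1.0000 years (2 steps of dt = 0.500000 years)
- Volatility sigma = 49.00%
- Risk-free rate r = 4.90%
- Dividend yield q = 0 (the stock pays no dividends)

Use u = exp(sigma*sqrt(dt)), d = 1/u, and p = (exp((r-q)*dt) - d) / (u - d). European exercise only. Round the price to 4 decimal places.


dt = T/N = 0.500000
u = exp(sigma*sqrt(dt)) = 1.414084; d = 1/u = 0.707171
p = (exp((r-q)*dt) - d) / (u - d) = 0.449321
Discount per step: exp(-r*dt) = 0.975798
Stock lattice S(k, i) with i counting down-moves:
  k=0: S(0,0) = 10.5200
  k=1: S(1,0) = 14.8762; S(1,1) = 7.4394
  k=2: S(2,0) = 21.0362; S(2,1) = 10.5200; S(2,2) = 5.2610
Terminal payoffs V(N, i) = max(K - S_T, 0):
  V(2,0) = 0.000000; V(2,1) = 1.370000; V(2,2) = 6.629040
Backward induction: V(k, i) = exp(-r*dt) * [p * V(k+1, i) + (1-p) * V(k+1, i+1)].
  V(1,0) = exp(-r*dt) * [p*0.000000 + (1-p)*1.370000] = 0.736171
  V(1,1) = exp(-r*dt) * [p*1.370000 + (1-p)*6.629040] = 4.162792
  V(0,0) = exp(-r*dt) * [p*0.736171 + (1-p)*4.162792] = 2.559652

Answer: Price = V(0,0) = 2.5597


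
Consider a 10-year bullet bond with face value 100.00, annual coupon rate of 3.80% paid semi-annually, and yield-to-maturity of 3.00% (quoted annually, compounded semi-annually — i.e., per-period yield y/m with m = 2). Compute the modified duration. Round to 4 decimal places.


Answer: Modified duration = 8.3494

Derivation:
Coupon per period c = face * coupon_rate / m = 1.900000
Periods per year m = 2; per-period yield y/m = 0.015000
Number of cashflows N = 20
Cashflows (t years, CF_t, discount factor 1/(1+y/m)^(m*t), PV):
  t = 0.5000: CF_t = 1.900000, DF = 0.985222, PV = 1.871921
  t = 1.0000: CF_t = 1.900000, DF = 0.970662, PV = 1.844257
  t = 1.5000: CF_t = 1.900000, DF = 0.956317, PV = 1.817002
  t = 2.0000: CF_t = 1.900000, DF = 0.942184, PV = 1.790150
  t = 2.5000: CF_t = 1.900000, DF = 0.928260, PV = 1.763695
  t = 3.0000: CF_t = 1.900000, DF = 0.914542, PV = 1.737630
  t = 3.5000: CF_t = 1.900000, DF = 0.901027, PV = 1.711951
  t = 4.0000: CF_t = 1.900000, DF = 0.887711, PV = 1.686651
  t = 4.5000: CF_t = 1.900000, DF = 0.874592, PV = 1.661725
  t = 5.0000: CF_t = 1.900000, DF = 0.861667, PV = 1.637168
  t = 5.5000: CF_t = 1.900000, DF = 0.848933, PV = 1.612973
  t = 6.0000: CF_t = 1.900000, DF = 0.836387, PV = 1.589136
  t = 6.5000: CF_t = 1.900000, DF = 0.824027, PV = 1.565651
  t = 7.0000: CF_t = 1.900000, DF = 0.811849, PV = 1.542514
  t = 7.5000: CF_t = 1.900000, DF = 0.799852, PV = 1.519718
  t = 8.0000: CF_t = 1.900000, DF = 0.788031, PV = 1.497259
  t = 8.5000: CF_t = 1.900000, DF = 0.776385, PV = 1.475132
  t = 9.0000: CF_t = 1.900000, DF = 0.764912, PV = 1.453332
  t = 9.5000: CF_t = 1.900000, DF = 0.753607, PV = 1.431854
  t = 10.0000: CF_t = 101.900000, DF = 0.742470, PV = 75.657736
Price P = sum_t PV_t = 106.867456
First compute Macaulay numerator sum_t t * PV_t:
  t * PV_t at t = 0.5000: 0.935961
  t * PV_t at t = 1.0000: 1.844257
  t * PV_t at t = 1.5000: 2.725503
  t * PV_t at t = 2.0000: 3.580300
  t * PV_t at t = 2.5000: 4.409237
  t * PV_t at t = 3.0000: 5.212890
  t * PV_t at t = 3.5000: 5.991828
  t * PV_t at t = 4.0000: 6.746605
  t * PV_t at t = 4.5000: 7.477764
  t * PV_t at t = 5.0000: 8.185839
  t * PV_t at t = 5.5000: 8.871352
  t * PV_t at t = 6.0000: 9.534817
  t * PV_t at t = 6.5000: 10.176734
  t * PV_t at t = 7.0000: 10.797595
  t * PV_t at t = 7.5000: 11.397884
  t * PV_t at t = 8.0000: 11.978072
  t * PV_t at t = 8.5000: 12.538622
  t * PV_t at t = 9.0000: 13.079988
  t * PV_t at t = 9.5000: 13.602615
  t * PV_t at t = 10.0000: 756.577356
Macaulay duration D = 905.665218 / 106.867456 = 8.474659
Modified duration = D / (1 + y/m) = 8.474659 / (1 + 0.015000) = 8.349418


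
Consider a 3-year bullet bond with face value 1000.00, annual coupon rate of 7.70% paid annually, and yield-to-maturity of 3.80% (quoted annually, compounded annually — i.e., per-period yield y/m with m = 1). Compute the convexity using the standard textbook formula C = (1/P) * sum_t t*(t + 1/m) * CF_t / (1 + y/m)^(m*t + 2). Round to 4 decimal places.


Coupon per period c = face * coupon_rate / m = 77.000000
Periods per year m = 1; per-period yield y/m = 0.038000
Number of cashflows N = 3
Cashflows (t years, CF_t, discount factor 1/(1+y/m)^(m*t), PV):
  t = 1.0000: CF_t = 77.000000, DF = 0.963391, PV = 74.181118
  t = 2.0000: CF_t = 77.000000, DF = 0.928122, PV = 71.465431
  t = 3.0000: CF_t = 1077.000000, DF = 0.894145, PV = 962.994136
Price P = sum_t PV_t = 1108.640685
Convexity numerator sum_t t*(t + 1/m) * CF_t / (1+y/m)^(m*t + 2):
  t = 1.0000: term = 137.698326
  t = 2.0000: term = 397.972040
  t = 3.0000: term = 10725.318102
Convexity = (1/P) * sum = 11260.988468 / 1108.640685 = 10.157474

Answer: Convexity = 10.1575


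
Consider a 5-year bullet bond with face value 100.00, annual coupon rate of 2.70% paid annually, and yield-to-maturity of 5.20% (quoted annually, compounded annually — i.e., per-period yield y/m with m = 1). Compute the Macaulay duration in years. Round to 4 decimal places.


Coupon per period c = face * coupon_rate / m = 2.700000
Periods per year m = 1; per-period yield y/m = 0.052000
Number of cashflows N = 5
Cashflows (t years, CF_t, discount factor 1/(1+y/m)^(m*t), PV):
  t = 1.0000: CF_t = 2.700000, DF = 0.950570, PV = 2.566540
  t = 2.0000: CF_t = 2.700000, DF = 0.903584, PV = 2.439677
  t = 3.0000: CF_t = 2.700000, DF = 0.858920, PV = 2.319084
  t = 4.0000: CF_t = 2.700000, DF = 0.816464, PV = 2.204453
  t = 5.0000: CF_t = 102.700000, DF = 0.776106, PV = 79.706134
Price P = sum_t PV_t = 89.235888
Macaulay numerator sum_t t * PV_t:
  t * PV_t at t = 1.0000: 2.566540
  t * PV_t at t = 2.0000: 4.879353
  t * PV_t at t = 3.0000: 6.957253
  t * PV_t at t = 4.0000: 8.817811
  t * PV_t at t = 5.0000: 398.530670
Macaulay duration D = (sum_t t * PV_t) / P = 421.751627 / 89.235888 = 4.726256

Answer: Macaulay duration = 4.7263 years


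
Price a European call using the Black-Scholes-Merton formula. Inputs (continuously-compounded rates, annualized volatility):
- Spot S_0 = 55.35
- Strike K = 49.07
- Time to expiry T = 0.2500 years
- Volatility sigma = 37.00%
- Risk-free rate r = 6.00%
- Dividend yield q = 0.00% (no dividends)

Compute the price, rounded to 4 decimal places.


d1 = (ln(S/K) + (r - q + 0.5*sigma^2) * T) / (sigma * sqrt(T)) = 0.82454762
d2 = d1 - sigma * sqrt(T) = 0.63954762
exp(-rT) = 0.98511194; exp(-qT) = 1.00000000
C = S_0 * exp(-qT) * N(d1) - K * exp(-rT) * N(d2)
N(d1) = 0.79518576; N(d2) = 0.73876663
C = 55.3500 * 1.00000000 * 0.79518576 - 49.0700 * 0.98511194 * 0.73876663 = 8.3020

Answer: Price = 8.3020


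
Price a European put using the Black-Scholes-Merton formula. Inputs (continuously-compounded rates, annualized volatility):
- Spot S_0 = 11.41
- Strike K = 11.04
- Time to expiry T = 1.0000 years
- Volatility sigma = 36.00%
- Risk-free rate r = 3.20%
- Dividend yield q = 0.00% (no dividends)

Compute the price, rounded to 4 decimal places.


Answer: Price = 1.2451

Derivation:
d1 = (ln(S/K) + (r - q + 0.5*sigma^2) * T) / (sigma * sqrt(T)) = 0.36045868
d2 = d1 - sigma * sqrt(T) = 0.00045868
exp(-rT) = 0.96850658; exp(-qT) = 1.00000000
P = K * exp(-rT) * N(-d2) - S_0 * exp(-qT) * N(-d1)
N(-d1) = 0.35925208; N(-d2) = 0.49981702
P = 11.0400 * 0.96850658 * 0.49981702 - 11.4100 * 1.00000000 * 0.35925208 = 1.2451


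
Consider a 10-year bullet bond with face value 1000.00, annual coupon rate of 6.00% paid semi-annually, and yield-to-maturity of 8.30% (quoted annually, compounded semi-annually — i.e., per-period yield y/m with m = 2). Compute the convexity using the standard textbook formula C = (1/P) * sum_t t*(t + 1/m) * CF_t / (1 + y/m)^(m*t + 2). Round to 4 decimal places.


Coupon per period c = face * coupon_rate / m = 30.000000
Periods per year m = 2; per-period yield y/m = 0.041500
Number of cashflows N = 20
Cashflows (t years, CF_t, discount factor 1/(1+y/m)^(m*t), PV):
  t = 0.5000: CF_t = 30.000000, DF = 0.960154, PV = 28.804609
  t = 1.0000: CF_t = 30.000000, DF = 0.921895, PV = 27.656849
  t = 1.5000: CF_t = 30.000000, DF = 0.885161, PV = 26.554824
  t = 2.0000: CF_t = 30.000000, DF = 0.849890, PV = 25.496711
  t = 2.5000: CF_t = 30.000000, DF = 0.816025, PV = 24.480759
  t = 3.0000: CF_t = 30.000000, DF = 0.783510, PV = 23.505290
  t = 3.5000: CF_t = 30.000000, DF = 0.752290, PV = 22.568689
  t = 4.0000: CF_t = 30.000000, DF = 0.722314, PV = 21.669409
  t = 4.5000: CF_t = 30.000000, DF = 0.693532, PV = 20.805961
  t = 5.0000: CF_t = 30.000000, DF = 0.665897, PV = 19.976919
  t = 5.5000: CF_t = 30.000000, DF = 0.639364, PV = 19.180911
  t = 6.0000: CF_t = 30.000000, DF = 0.613887, PV = 18.416622
  t = 6.5000: CF_t = 30.000000, DF = 0.589426, PV = 17.682786
  t = 7.0000: CF_t = 30.000000, DF = 0.565940, PV = 16.978191
  t = 7.5000: CF_t = 30.000000, DF = 0.543389, PV = 16.301672
  t = 8.0000: CF_t = 30.000000, DF = 0.521737, PV = 15.652109
  t = 8.5000: CF_t = 30.000000, DF = 0.500948, PV = 15.028429
  t = 9.0000: CF_t = 30.000000, DF = 0.480987, PV = 14.429601
  t = 9.5000: CF_t = 30.000000, DF = 0.461821, PV = 13.854634
  t = 10.0000: CF_t = 1030.000000, DF = 0.443419, PV = 456.721797
Price P = sum_t PV_t = 845.766772
Convexity numerator sum_t t*(t + 1/m) * CF_t / (1+y/m)^(m*t + 2):
  t = 0.5000: term = 13.277412
  t = 1.0000: term = 38.245066
  t = 1.5000: term = 73.442278
  t = 2.0000: term = 117.526449
  t = 2.5000: term = 169.265169
  t = 3.0000: term = 227.528791
  t = 3.5000: term = 291.283458
  t = 4.0000: term = 359.584545
  t = 4.5000: term = 431.570505
  t = 5.0000: term = 506.457092
  t = 5.5000: term = 583.531935
  t = 6.0000: term = 662.149449
  t = 6.5000: term = 741.726059
  t = 7.0000: term = 821.735727
  t = 7.5000: term = 901.705757
  t = 8.0000: term = 981.212857
  t = 8.5000: term = 1059.879467
  t = 9.0000: term = 1137.370301
  t = 9.5000: term = 1213.389130
  t = 10.0000: term = 44210.201012
Convexity = (1/P) * sum = 54541.082458 / 845.766772 = 64.487143

Answer: Convexity = 64.4871
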